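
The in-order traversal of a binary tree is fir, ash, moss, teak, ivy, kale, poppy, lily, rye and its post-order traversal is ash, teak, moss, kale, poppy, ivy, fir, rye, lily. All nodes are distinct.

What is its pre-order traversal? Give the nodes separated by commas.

The last element of post-order is the root; it splits in-order into left and right subtrees.
Root lily: left subtree has 7 nodes {fir, ash, moss, teak, ivy, kale, poppy}, right has 1 {rye}.
  Root fir: left subtree has 0 nodes { }, right has 6 {ash, moss, teak, ivy, kale, poppy}.
    Root ivy: left subtree has 3 nodes {ash, moss, teak}, right has 2 {kale, poppy}.
      Root moss: left subtree has 1 node {ash}, right has 1 {teak}.
      Root poppy: left subtree has 1 node {kale}, right has 0 { }.

lily, fir, ivy, moss, ash, teak, poppy, kale, rye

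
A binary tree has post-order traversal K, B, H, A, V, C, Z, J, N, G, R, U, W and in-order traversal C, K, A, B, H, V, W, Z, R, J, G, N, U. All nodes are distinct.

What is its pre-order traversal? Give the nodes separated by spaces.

W C V A K H B U R Z G J N

The last element of post-order is the root; it splits in-order into left and right subtrees.
Root W: left subtree has 6 nodes {C, K, A, B, H, V}, right has 6 {Z, R, J, G, N, U}.
  Root C: left subtree has 0 nodes { }, right has 5 {K, A, B, H, V}.
    Root V: left subtree has 4 nodes {K, A, B, H}, right has 0 { }.
      Root A: left subtree has 1 node {K}, right has 2 {B, H}.
        Root H: left subtree has 1 node {B}, right has 0 { }.
  Root U: left subtree has 5 nodes {Z, R, J, G, N}, right has 0 { }.
    Root R: left subtree has 1 node {Z}, right has 3 {J, G, N}.
      Root G: left subtree has 1 node {J}, right has 1 {N}.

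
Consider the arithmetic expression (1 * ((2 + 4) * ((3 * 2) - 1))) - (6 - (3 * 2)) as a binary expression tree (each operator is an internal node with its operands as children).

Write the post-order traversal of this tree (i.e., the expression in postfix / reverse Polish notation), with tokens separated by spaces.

1 2 4 + 3 2 * 1 - * * 6 3 2 * - -

Post-order on an expression tree gives postfix notation: for each operator, emit left operand, right operand, then the operator.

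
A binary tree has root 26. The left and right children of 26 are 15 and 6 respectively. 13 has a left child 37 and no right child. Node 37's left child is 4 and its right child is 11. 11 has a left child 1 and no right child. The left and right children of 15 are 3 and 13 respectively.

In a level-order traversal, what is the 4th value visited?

3

Level-order visits nodes level by level from the root, left to right within each level.
Level 0: 26
Level 1: 15, 6
Level 2: 3, 13
Level 3: 37
Level 4: 4, 11
Level 5: 1
Full level-order sequence: 26, 15, 6, 3, 13, 37, 4, 11, 1.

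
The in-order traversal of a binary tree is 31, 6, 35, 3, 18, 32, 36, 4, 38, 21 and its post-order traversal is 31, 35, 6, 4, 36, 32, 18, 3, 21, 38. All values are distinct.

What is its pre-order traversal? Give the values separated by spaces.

The last element of post-order is the root; it splits in-order into left and right subtrees.
Root 38: left subtree has 8 nodes {31, 6, 35, 3, 18, 32, 36, 4}, right has 1 {21}.
  Root 3: left subtree has 3 nodes {31, 6, 35}, right has 4 {18, 32, 36, 4}.
    Root 6: left subtree has 1 node {31}, right has 1 {35}.
    Root 18: left subtree has 0 nodes { }, right has 3 {32, 36, 4}.
      Root 32: left subtree has 0 nodes { }, right has 2 {36, 4}.
        Root 36: left subtree has 0 nodes { }, right has 1 {4}.

38 3 6 31 35 18 32 36 4 21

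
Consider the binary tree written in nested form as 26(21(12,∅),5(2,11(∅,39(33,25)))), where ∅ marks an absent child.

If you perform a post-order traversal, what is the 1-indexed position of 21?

2

Post-order visits the left subtree, then the right subtree, then the node.
At 26: go left to 21.
  At 21: go left to 12.
    12 is a leaf — visit 12.
  At 21: no right child.
  Visit 21.
At 26: go right to 5.
  At 5: go left to 2.
    2 is a leaf — visit 2.
  At 5: go right to 11.
    At 11: no left child.
    At 11: go right to 39.
      At 39: go left to 33.
        33 is a leaf — visit 33.
      At 39: go right to 25.
        25 is a leaf — visit 25.
      Visit 39.
    Visit 11.
  Visit 5.
Visit 26.
Full post-order sequence: 12, 21, 2, 33, 25, 39, 11, 5, 26.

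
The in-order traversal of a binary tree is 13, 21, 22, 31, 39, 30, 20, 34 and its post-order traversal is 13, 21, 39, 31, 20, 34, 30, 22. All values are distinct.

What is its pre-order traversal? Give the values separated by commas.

22, 21, 13, 30, 31, 39, 34, 20

The last element of post-order is the root; it splits in-order into left and right subtrees.
Root 22: left subtree has 2 nodes {13, 21}, right has 5 {31, 39, 30, 20, 34}.
  Root 21: left subtree has 1 node {13}, right has 0 { }.
  Root 30: left subtree has 2 nodes {31, 39}, right has 2 {20, 34}.
    Root 31: left subtree has 0 nodes { }, right has 1 {39}.
    Root 34: left subtree has 1 node {20}, right has 0 { }.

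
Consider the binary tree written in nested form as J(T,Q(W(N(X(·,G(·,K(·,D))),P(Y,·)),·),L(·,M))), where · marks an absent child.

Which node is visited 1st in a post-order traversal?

Post-order visits the left subtree, then the right subtree, then the node.
At J: go left to T.
  T is a leaf — visit T.
At J: go right to Q.
  At Q: go left to W.
    At W: go left to N.
      At N: go left to X.
        At X: no left child.
        At X: go right to G.
          At G: no left child.
          At G: go right to K.
            At K: no left child.
            At K: go right to D.
              D is a leaf — visit D.
            Visit K.
          Visit G.
        Visit X.
      At N: go right to P.
        At P: go left to Y.
          Y is a leaf — visit Y.
        At P: no right child.
        Visit P.
      Visit N.
    At W: no right child.
    Visit W.
  At Q: go right to L.
    At L: no left child.
    At L: go right to M.
      M is a leaf — visit M.
    Visit L.
  Visit Q.
Visit J.
Full post-order sequence: T, D, K, G, X, Y, P, N, W, M, L, Q, J.

T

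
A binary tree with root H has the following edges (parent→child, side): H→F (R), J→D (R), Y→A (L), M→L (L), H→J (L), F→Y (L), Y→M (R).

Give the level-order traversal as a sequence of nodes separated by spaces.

Level-order visits nodes level by level from the root, left to right within each level.
Level 0: H
Level 1: J, F
Level 2: D, Y
Level 3: A, M
Level 4: L

H J F D Y A M L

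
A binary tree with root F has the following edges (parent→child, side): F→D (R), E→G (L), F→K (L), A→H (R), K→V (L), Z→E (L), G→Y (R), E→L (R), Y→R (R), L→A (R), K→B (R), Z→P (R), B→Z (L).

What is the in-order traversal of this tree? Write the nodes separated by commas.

In-order visits the left subtree, then the node, then the right subtree.
At F: go left to K.
  At K: go left to V.
    V is a leaf — visit V.
  Visit K.
  At K: go right to B.
    At B: go left to Z.
      At Z: go left to E.
        At E: go left to G.
          At G: no left child.
          Visit G.
          At G: go right to Y.
            At Y: no left child.
            Visit Y.
            At Y: go right to R.
              R is a leaf — visit R.
        Visit E.
        At E: go right to L.
          At L: no left child.
          Visit L.
          At L: go right to A.
            At A: no left child.
            Visit A.
            At A: go right to H.
              H is a leaf — visit H.
      Visit Z.
      At Z: go right to P.
        P is a leaf — visit P.
    Visit B.
    At B: no right child.
Visit F.
At F: go right to D.
  D is a leaf — visit D.

V, K, G, Y, R, E, L, A, H, Z, P, B, F, D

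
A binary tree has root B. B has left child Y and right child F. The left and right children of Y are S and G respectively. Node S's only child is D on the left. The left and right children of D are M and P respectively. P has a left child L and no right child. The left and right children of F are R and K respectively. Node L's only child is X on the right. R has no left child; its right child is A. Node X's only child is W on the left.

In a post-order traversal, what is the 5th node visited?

Post-order visits the left subtree, then the right subtree, then the node.
At B: go left to Y.
  At Y: go left to S.
    At S: go left to D.
      At D: go left to M.
        M is a leaf — visit M.
      At D: go right to P.
        At P: go left to L.
          At L: no left child.
          At L: go right to X.
            At X: go left to W.
              W is a leaf — visit W.
            At X: no right child.
            Visit X.
          Visit L.
        At P: no right child.
        Visit P.
      Visit D.
    At S: no right child.
    Visit S.
  At Y: go right to G.
    G is a leaf — visit G.
  Visit Y.
At B: go right to F.
  At F: go left to R.
    At R: no left child.
    At R: go right to A.
      A is a leaf — visit A.
    Visit R.
  At F: go right to K.
    K is a leaf — visit K.
  Visit F.
Visit B.
Full post-order sequence: M, W, X, L, P, D, S, G, Y, A, R, K, F, B.

P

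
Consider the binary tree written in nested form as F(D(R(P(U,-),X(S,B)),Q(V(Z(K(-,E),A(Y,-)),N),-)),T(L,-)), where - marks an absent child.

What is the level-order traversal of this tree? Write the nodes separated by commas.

Level-order visits nodes level by level from the root, left to right within each level.
Level 0: F
Level 1: D, T
Level 2: R, Q, L
Level 3: P, X, V
Level 4: U, S, B, Z, N
Level 5: K, A
Level 6: E, Y

F, D, T, R, Q, L, P, X, V, U, S, B, Z, N, K, A, E, Y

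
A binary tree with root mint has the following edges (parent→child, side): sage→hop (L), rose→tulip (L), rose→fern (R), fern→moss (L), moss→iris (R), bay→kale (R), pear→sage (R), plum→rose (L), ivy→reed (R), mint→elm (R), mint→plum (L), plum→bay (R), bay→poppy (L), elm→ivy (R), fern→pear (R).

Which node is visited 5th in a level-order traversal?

Level-order visits nodes level by level from the root, left to right within each level.
Level 0: mint
Level 1: plum, elm
Level 2: rose, bay, ivy
Level 3: tulip, fern, poppy, kale, reed
Level 4: moss, pear
Level 5: iris, sage
Level 6: hop
Full level-order sequence: mint, plum, elm, rose, bay, ivy, tulip, fern, poppy, kale, reed, moss, pear, iris, sage, hop.

bay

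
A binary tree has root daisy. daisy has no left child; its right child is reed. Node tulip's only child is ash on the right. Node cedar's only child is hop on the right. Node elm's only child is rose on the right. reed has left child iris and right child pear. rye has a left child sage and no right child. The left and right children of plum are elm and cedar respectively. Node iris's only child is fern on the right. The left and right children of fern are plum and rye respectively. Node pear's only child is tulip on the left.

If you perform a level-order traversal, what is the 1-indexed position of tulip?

Level-order visits nodes level by level from the root, left to right within each level.
Level 0: daisy
Level 1: reed
Level 2: iris, pear
Level 3: fern, tulip
Level 4: plum, rye, ash
Level 5: elm, cedar, sage
Level 6: rose, hop
Full level-order sequence: daisy, reed, iris, pear, fern, tulip, plum, rye, ash, elm, cedar, sage, rose, hop.

6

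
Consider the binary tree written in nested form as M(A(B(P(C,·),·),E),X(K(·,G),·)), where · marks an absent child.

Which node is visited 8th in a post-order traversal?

X

Post-order visits the left subtree, then the right subtree, then the node.
At M: go left to A.
  At A: go left to B.
    At B: go left to P.
      At P: go left to C.
        C is a leaf — visit C.
      At P: no right child.
      Visit P.
    At B: no right child.
    Visit B.
  At A: go right to E.
    E is a leaf — visit E.
  Visit A.
At M: go right to X.
  At X: go left to K.
    At K: no left child.
    At K: go right to G.
      G is a leaf — visit G.
    Visit K.
  At X: no right child.
  Visit X.
Visit M.
Full post-order sequence: C, P, B, E, A, G, K, X, M.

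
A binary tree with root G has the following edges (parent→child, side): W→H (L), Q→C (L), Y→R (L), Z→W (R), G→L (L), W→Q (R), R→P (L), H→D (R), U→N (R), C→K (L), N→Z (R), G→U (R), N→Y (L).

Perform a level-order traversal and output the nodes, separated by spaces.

Level-order visits nodes level by level from the root, left to right within each level.
Level 0: G
Level 1: L, U
Level 2: N
Level 3: Y, Z
Level 4: R, W
Level 5: P, H, Q
Level 6: D, C
Level 7: K

G L U N Y Z R W P H Q D C K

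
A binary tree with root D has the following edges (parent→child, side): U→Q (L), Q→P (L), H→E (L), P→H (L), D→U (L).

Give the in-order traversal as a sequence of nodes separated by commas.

In-order visits the left subtree, then the node, then the right subtree.
At D: go left to U.
  At U: go left to Q.
    At Q: go left to P.
      At P: go left to H.
        At H: go left to E.
          E is a leaf — visit E.
        Visit H.
        At H: no right child.
      Visit P.
      At P: no right child.
    Visit Q.
    At Q: no right child.
  Visit U.
  At U: no right child.
Visit D.
At D: no right child.

E, H, P, Q, U, D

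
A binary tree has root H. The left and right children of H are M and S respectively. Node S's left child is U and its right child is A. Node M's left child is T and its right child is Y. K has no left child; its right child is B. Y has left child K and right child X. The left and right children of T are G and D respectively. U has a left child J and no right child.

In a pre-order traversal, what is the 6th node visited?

Y

Pre-order visits the node, then its left subtree, then its right subtree.
Visit H.
At H: go left to M.
  Visit M.
  At M: go left to T.
    Visit T.
    At T: go left to G.
      G is a leaf — visit G.
    At T: go right to D.
      D is a leaf — visit D.
  At M: go right to Y.
    Visit Y.
    At Y: go left to K.
      Visit K.
      At K: no left child.
      At K: go right to B.
        B is a leaf — visit B.
    At Y: go right to X.
      X is a leaf — visit X.
At H: go right to S.
  Visit S.
  At S: go left to U.
    Visit U.
    At U: go left to J.
      J is a leaf — visit J.
    At U: no right child.
  At S: go right to A.
    A is a leaf — visit A.
Full pre-order sequence: H, M, T, G, D, Y, K, B, X, S, U, J, A.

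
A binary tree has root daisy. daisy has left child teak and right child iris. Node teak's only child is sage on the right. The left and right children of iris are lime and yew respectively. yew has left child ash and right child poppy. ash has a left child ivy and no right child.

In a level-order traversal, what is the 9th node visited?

ivy

Level-order visits nodes level by level from the root, left to right within each level.
Level 0: daisy
Level 1: teak, iris
Level 2: sage, lime, yew
Level 3: ash, poppy
Level 4: ivy
Full level-order sequence: daisy, teak, iris, sage, lime, yew, ash, poppy, ivy.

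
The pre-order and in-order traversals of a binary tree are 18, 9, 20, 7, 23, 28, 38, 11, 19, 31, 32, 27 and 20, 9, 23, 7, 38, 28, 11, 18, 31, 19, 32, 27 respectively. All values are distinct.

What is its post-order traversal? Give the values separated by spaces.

The first element of pre-order is the root; it splits in-order into left and right subtrees.
Root 18: left subtree has 7 nodes {20, 9, 23, 7, 38, 28, 11}, right has 4 {31, 19, 32, 27}.
  Root 9: left subtree has 1 node {20}, right has 5 {23, 7, 38, 28, 11}.
    Root 7: left subtree has 1 node {23}, right has 3 {38, 28, 11}.
      Root 28: left subtree has 1 node {38}, right has 1 {11}.
  Root 19: left subtree has 1 node {31}, right has 2 {32, 27}.
    Root 32: left subtree has 0 nodes { }, right has 1 {27}.

20 23 38 11 28 7 9 31 27 32 19 18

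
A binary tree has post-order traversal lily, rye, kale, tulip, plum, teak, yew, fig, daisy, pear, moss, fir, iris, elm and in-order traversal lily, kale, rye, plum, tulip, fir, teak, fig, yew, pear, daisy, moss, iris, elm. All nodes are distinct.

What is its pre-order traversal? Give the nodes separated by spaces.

The last element of post-order is the root; it splits in-order into left and right subtrees.
Root elm: left subtree has 13 nodes {lily, kale, rye, plum, tulip, fir, teak, fig, yew, pear, daisy, moss, iris}, right has 0 { }.
  Root iris: left subtree has 12 nodes {lily, kale, rye, plum, tulip, fir, teak, fig, yew, pear, daisy, moss}, right has 0 { }.
    Root fir: left subtree has 5 nodes {lily, kale, rye, plum, tulip}, right has 6 {teak, fig, yew, pear, daisy, moss}.
      Root plum: left subtree has 3 nodes {lily, kale, rye}, right has 1 {tulip}.
        Root kale: left subtree has 1 node {lily}, right has 1 {rye}.
      Root moss: left subtree has 5 nodes {teak, fig, yew, pear, daisy}, right has 0 { }.
        Root pear: left subtree has 3 nodes {teak, fig, yew}, right has 1 {daisy}.
          Root fig: left subtree has 1 node {teak}, right has 1 {yew}.

elm iris fir plum kale lily rye tulip moss pear fig teak yew daisy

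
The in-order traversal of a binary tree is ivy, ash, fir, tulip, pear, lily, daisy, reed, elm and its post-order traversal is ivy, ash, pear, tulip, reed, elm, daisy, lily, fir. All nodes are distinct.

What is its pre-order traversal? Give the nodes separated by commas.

The last element of post-order is the root; it splits in-order into left and right subtrees.
Root fir: left subtree has 2 nodes {ivy, ash}, right has 6 {tulip, pear, lily, daisy, reed, elm}.
  Root ash: left subtree has 1 node {ivy}, right has 0 { }.
  Root lily: left subtree has 2 nodes {tulip, pear}, right has 3 {daisy, reed, elm}.
    Root tulip: left subtree has 0 nodes { }, right has 1 {pear}.
    Root daisy: left subtree has 0 nodes { }, right has 2 {reed, elm}.
      Root elm: left subtree has 1 node {reed}, right has 0 { }.

fir, ash, ivy, lily, tulip, pear, daisy, elm, reed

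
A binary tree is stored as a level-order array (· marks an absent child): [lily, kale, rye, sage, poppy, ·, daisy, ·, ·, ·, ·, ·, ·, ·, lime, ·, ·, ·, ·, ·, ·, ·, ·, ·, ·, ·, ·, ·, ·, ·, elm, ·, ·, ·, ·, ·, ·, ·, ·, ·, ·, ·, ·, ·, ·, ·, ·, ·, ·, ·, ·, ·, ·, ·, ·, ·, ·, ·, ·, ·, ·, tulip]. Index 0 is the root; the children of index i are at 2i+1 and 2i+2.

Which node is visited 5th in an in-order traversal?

In-order visits the left subtree, then the node, then the right subtree.
At lily: go left to kale.
  At kale: go left to sage.
    sage is a leaf — visit sage.
  Visit kale.
  At kale: go right to poppy.
    poppy is a leaf — visit poppy.
Visit lily.
At lily: go right to rye.
  At rye: no left child.
  Visit rye.
  At rye: go right to daisy.
    At daisy: no left child.
    Visit daisy.
    At daisy: go right to lime.
      At lime: no left child.
      Visit lime.
      At lime: go right to elm.
        At elm: go left to tulip.
          tulip is a leaf — visit tulip.
        Visit elm.
        At elm: no right child.
Full in-order sequence: sage, kale, poppy, lily, rye, daisy, lime, tulip, elm.

rye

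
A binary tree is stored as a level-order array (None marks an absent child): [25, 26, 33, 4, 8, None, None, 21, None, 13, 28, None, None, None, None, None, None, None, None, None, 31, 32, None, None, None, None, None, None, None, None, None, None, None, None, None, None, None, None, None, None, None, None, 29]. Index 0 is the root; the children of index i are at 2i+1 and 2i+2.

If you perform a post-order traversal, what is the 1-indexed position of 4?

2

Post-order visits the left subtree, then the right subtree, then the node.
At 25: go left to 26.
  At 26: go left to 4.
    At 4: go left to 21.
      21 is a leaf — visit 21.
    At 4: no right child.
    Visit 4.
  At 26: go right to 8.
    At 8: go left to 13.
      At 13: no left child.
      At 13: go right to 31.
        At 31: no left child.
        At 31: go right to 29.
          29 is a leaf — visit 29.
        Visit 31.
      Visit 13.
    At 8: go right to 28.
      At 28: go left to 32.
        32 is a leaf — visit 32.
      At 28: no right child.
      Visit 28.
    Visit 8.
  Visit 26.
At 25: go right to 33.
  33 is a leaf — visit 33.
Visit 25.
Full post-order sequence: 21, 4, 29, 31, 13, 32, 28, 8, 26, 33, 25.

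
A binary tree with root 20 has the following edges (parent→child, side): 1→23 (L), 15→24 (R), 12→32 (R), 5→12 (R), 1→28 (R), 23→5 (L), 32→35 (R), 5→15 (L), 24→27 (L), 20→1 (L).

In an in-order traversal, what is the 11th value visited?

20

In-order visits the left subtree, then the node, then the right subtree.
At 20: go left to 1.
  At 1: go left to 23.
    At 23: go left to 5.
      At 5: go left to 15.
        At 15: no left child.
        Visit 15.
        At 15: go right to 24.
          At 24: go left to 27.
            27 is a leaf — visit 27.
          Visit 24.
          At 24: no right child.
      Visit 5.
      At 5: go right to 12.
        At 12: no left child.
        Visit 12.
        At 12: go right to 32.
          At 32: no left child.
          Visit 32.
          At 32: go right to 35.
            35 is a leaf — visit 35.
    Visit 23.
    At 23: no right child.
  Visit 1.
  At 1: go right to 28.
    28 is a leaf — visit 28.
Visit 20.
At 20: no right child.
Full in-order sequence: 15, 27, 24, 5, 12, 32, 35, 23, 1, 28, 20.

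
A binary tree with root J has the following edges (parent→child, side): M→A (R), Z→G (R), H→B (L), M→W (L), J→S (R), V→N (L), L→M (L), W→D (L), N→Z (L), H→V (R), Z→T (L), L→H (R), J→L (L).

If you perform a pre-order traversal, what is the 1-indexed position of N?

10

Pre-order visits the node, then its left subtree, then its right subtree.
Visit J.
At J: go left to L.
  Visit L.
  At L: go left to M.
    Visit M.
    At M: go left to W.
      Visit W.
      At W: go left to D.
        D is a leaf — visit D.
      At W: no right child.
    At M: go right to A.
      A is a leaf — visit A.
  At L: go right to H.
    Visit H.
    At H: go left to B.
      B is a leaf — visit B.
    At H: go right to V.
      Visit V.
      At V: go left to N.
        Visit N.
        At N: go left to Z.
          Visit Z.
          At Z: go left to T.
            T is a leaf — visit T.
          At Z: go right to G.
            G is a leaf — visit G.
        At N: no right child.
      At V: no right child.
At J: go right to S.
  S is a leaf — visit S.
Full pre-order sequence: J, L, M, W, D, A, H, B, V, N, Z, T, G, S.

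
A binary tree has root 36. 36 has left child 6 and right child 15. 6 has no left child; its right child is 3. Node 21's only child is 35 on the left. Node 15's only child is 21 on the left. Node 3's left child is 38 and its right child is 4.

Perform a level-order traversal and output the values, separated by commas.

36, 6, 15, 3, 21, 38, 4, 35

Level-order visits nodes level by level from the root, left to right within each level.
Level 0: 36
Level 1: 6, 15
Level 2: 3, 21
Level 3: 38, 4, 35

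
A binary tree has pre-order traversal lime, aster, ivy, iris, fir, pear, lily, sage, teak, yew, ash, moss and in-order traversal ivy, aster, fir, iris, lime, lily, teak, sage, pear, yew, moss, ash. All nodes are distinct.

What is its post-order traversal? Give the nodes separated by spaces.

ivy fir iris aster teak sage lily moss ash yew pear lime

The first element of pre-order is the root; it splits in-order into left and right subtrees.
Root lime: left subtree has 4 nodes {ivy, aster, fir, iris}, right has 7 {lily, teak, sage, pear, yew, moss, ash}.
  Root aster: left subtree has 1 node {ivy}, right has 2 {fir, iris}.
    Root iris: left subtree has 1 node {fir}, right has 0 { }.
  Root pear: left subtree has 3 nodes {lily, teak, sage}, right has 3 {yew, moss, ash}.
    Root lily: left subtree has 0 nodes { }, right has 2 {teak, sage}.
      Root sage: left subtree has 1 node {teak}, right has 0 { }.
    Root yew: left subtree has 0 nodes { }, right has 2 {moss, ash}.
      Root ash: left subtree has 1 node {moss}, right has 0 { }.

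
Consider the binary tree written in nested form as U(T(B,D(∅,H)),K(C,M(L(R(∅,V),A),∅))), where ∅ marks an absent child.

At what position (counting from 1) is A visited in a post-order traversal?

Post-order visits the left subtree, then the right subtree, then the node.
At U: go left to T.
  At T: go left to B.
    B is a leaf — visit B.
  At T: go right to D.
    At D: no left child.
    At D: go right to H.
      H is a leaf — visit H.
    Visit D.
  Visit T.
At U: go right to K.
  At K: go left to C.
    C is a leaf — visit C.
  At K: go right to M.
    At M: go left to L.
      At L: go left to R.
        At R: no left child.
        At R: go right to V.
          V is a leaf — visit V.
        Visit R.
      At L: go right to A.
        A is a leaf — visit A.
      Visit L.
    At M: no right child.
    Visit M.
  Visit K.
Visit U.
Full post-order sequence: B, H, D, T, C, V, R, A, L, M, K, U.

8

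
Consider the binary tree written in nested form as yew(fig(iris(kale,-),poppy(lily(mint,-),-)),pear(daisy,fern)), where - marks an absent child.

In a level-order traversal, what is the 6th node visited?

daisy

Level-order visits nodes level by level from the root, left to right within each level.
Level 0: yew
Level 1: fig, pear
Level 2: iris, poppy, daisy, fern
Level 3: kale, lily
Level 4: mint
Full level-order sequence: yew, fig, pear, iris, poppy, daisy, fern, kale, lily, mint.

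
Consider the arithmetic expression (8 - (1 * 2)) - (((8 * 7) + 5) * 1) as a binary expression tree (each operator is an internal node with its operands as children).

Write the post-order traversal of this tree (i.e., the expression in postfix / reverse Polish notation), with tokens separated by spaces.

8 1 2 * - 8 7 * 5 + 1 * -

Post-order on an expression tree gives postfix notation: for each operator, emit left operand, right operand, then the operator.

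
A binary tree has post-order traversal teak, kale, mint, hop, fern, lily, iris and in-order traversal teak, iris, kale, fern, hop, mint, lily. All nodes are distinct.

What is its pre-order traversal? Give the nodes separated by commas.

The last element of post-order is the root; it splits in-order into left and right subtrees.
Root iris: left subtree has 1 node {teak}, right has 5 {kale, fern, hop, mint, lily}.
  Root lily: left subtree has 4 nodes {kale, fern, hop, mint}, right has 0 { }.
    Root fern: left subtree has 1 node {kale}, right has 2 {hop, mint}.
      Root hop: left subtree has 0 nodes { }, right has 1 {mint}.

iris, teak, lily, fern, kale, hop, mint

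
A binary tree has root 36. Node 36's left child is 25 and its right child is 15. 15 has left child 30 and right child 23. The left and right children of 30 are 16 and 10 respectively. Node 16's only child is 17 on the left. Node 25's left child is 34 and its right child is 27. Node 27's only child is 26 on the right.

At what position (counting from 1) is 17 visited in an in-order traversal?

In-order visits the left subtree, then the node, then the right subtree.
At 36: go left to 25.
  At 25: go left to 34.
    34 is a leaf — visit 34.
  Visit 25.
  At 25: go right to 27.
    At 27: no left child.
    Visit 27.
    At 27: go right to 26.
      26 is a leaf — visit 26.
Visit 36.
At 36: go right to 15.
  At 15: go left to 30.
    At 30: go left to 16.
      At 16: go left to 17.
        17 is a leaf — visit 17.
      Visit 16.
      At 16: no right child.
    Visit 30.
    At 30: go right to 10.
      10 is a leaf — visit 10.
  Visit 15.
  At 15: go right to 23.
    23 is a leaf — visit 23.
Full in-order sequence: 34, 25, 27, 26, 36, 17, 16, 30, 10, 15, 23.

6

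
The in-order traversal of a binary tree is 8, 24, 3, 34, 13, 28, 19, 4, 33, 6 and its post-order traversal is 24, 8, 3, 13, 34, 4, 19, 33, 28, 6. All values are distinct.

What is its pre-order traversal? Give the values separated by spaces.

6 28 34 3 8 24 13 33 19 4

The last element of post-order is the root; it splits in-order into left and right subtrees.
Root 6: left subtree has 9 nodes {8, 24, 3, 34, 13, 28, 19, 4, 33}, right has 0 { }.
  Root 28: left subtree has 5 nodes {8, 24, 3, 34, 13}, right has 3 {19, 4, 33}.
    Root 34: left subtree has 3 nodes {8, 24, 3}, right has 1 {13}.
      Root 3: left subtree has 2 nodes {8, 24}, right has 0 { }.
        Root 8: left subtree has 0 nodes { }, right has 1 {24}.
    Root 33: left subtree has 2 nodes {19, 4}, right has 0 { }.
      Root 19: left subtree has 0 nodes { }, right has 1 {4}.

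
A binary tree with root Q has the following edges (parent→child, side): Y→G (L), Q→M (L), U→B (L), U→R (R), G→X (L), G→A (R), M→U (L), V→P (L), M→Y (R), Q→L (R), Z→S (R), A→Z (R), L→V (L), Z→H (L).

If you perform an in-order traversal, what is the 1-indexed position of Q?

In-order visits the left subtree, then the node, then the right subtree.
At Q: go left to M.
  At M: go left to U.
    At U: go left to B.
      B is a leaf — visit B.
    Visit U.
    At U: go right to R.
      R is a leaf — visit R.
  Visit M.
  At M: go right to Y.
    At Y: go left to G.
      At G: go left to X.
        X is a leaf — visit X.
      Visit G.
      At G: go right to A.
        At A: no left child.
        Visit A.
        At A: go right to Z.
          At Z: go left to H.
            H is a leaf — visit H.
          Visit Z.
          At Z: go right to S.
            S is a leaf — visit S.
    Visit Y.
    At Y: no right child.
Visit Q.
At Q: go right to L.
  At L: go left to V.
    At V: go left to P.
      P is a leaf — visit P.
    Visit V.
    At V: no right child.
  Visit L.
  At L: no right child.
Full in-order sequence: B, U, R, M, X, G, A, H, Z, S, Y, Q, P, V, L.

12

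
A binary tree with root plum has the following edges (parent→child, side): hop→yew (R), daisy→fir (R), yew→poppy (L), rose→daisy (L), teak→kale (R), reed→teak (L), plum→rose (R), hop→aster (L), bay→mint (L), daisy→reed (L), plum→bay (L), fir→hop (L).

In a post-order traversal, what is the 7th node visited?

poppy

Post-order visits the left subtree, then the right subtree, then the node.
At plum: go left to bay.
  At bay: go left to mint.
    mint is a leaf — visit mint.
  At bay: no right child.
  Visit bay.
At plum: go right to rose.
  At rose: go left to daisy.
    At daisy: go left to reed.
      At reed: go left to teak.
        At teak: no left child.
        At teak: go right to kale.
          kale is a leaf — visit kale.
        Visit teak.
      At reed: no right child.
      Visit reed.
    At daisy: go right to fir.
      At fir: go left to hop.
        At hop: go left to aster.
          aster is a leaf — visit aster.
        At hop: go right to yew.
          At yew: go left to poppy.
            poppy is a leaf — visit poppy.
          At yew: no right child.
          Visit yew.
        Visit hop.
      At fir: no right child.
      Visit fir.
    Visit daisy.
  At rose: no right child.
  Visit rose.
Visit plum.
Full post-order sequence: mint, bay, kale, teak, reed, aster, poppy, yew, hop, fir, daisy, rose, plum.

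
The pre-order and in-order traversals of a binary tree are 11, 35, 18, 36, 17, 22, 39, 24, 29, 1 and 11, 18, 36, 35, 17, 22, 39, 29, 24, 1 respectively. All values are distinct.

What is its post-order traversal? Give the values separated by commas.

The first element of pre-order is the root; it splits in-order into left and right subtrees.
Root 11: left subtree has 0 nodes { }, right has 9 {18, 36, 35, 17, 22, 39, 29, 24, 1}.
  Root 35: left subtree has 2 nodes {18, 36}, right has 6 {17, 22, 39, 29, 24, 1}.
    Root 18: left subtree has 0 nodes { }, right has 1 {36}.
    Root 17: left subtree has 0 nodes { }, right has 5 {22, 39, 29, 24, 1}.
      Root 22: left subtree has 0 nodes { }, right has 4 {39, 29, 24, 1}.
        Root 39: left subtree has 0 nodes { }, right has 3 {29, 24, 1}.
          Root 24: left subtree has 1 node {29}, right has 1 {1}.

36, 18, 29, 1, 24, 39, 22, 17, 35, 11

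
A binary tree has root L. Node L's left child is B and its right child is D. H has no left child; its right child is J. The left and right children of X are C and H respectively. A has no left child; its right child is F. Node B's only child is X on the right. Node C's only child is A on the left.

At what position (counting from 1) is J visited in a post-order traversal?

Post-order visits the left subtree, then the right subtree, then the node.
At L: go left to B.
  At B: no left child.
  At B: go right to X.
    At X: go left to C.
      At C: go left to A.
        At A: no left child.
        At A: go right to F.
          F is a leaf — visit F.
        Visit A.
      At C: no right child.
      Visit C.
    At X: go right to H.
      At H: no left child.
      At H: go right to J.
        J is a leaf — visit J.
      Visit H.
    Visit X.
  Visit B.
At L: go right to D.
  D is a leaf — visit D.
Visit L.
Full post-order sequence: F, A, C, J, H, X, B, D, L.

4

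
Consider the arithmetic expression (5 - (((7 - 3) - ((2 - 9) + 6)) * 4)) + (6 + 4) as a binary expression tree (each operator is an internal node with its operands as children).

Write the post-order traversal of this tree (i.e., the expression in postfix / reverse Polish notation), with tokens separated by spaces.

Post-order on an expression tree gives postfix notation: for each operator, emit left operand, right operand, then the operator.

5 7 3 - 2 9 - 6 + - 4 * - 6 4 + +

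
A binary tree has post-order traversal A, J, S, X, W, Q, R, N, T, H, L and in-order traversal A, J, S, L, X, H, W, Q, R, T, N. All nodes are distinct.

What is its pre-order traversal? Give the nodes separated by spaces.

The last element of post-order is the root; it splits in-order into left and right subtrees.
Root L: left subtree has 3 nodes {A, J, S}, right has 7 {X, H, W, Q, R, T, N}.
  Root S: left subtree has 2 nodes {A, J}, right has 0 { }.
    Root J: left subtree has 1 node {A}, right has 0 { }.
  Root H: left subtree has 1 node {X}, right has 5 {W, Q, R, T, N}.
    Root T: left subtree has 3 nodes {W, Q, R}, right has 1 {N}.
      Root R: left subtree has 2 nodes {W, Q}, right has 0 { }.
        Root Q: left subtree has 1 node {W}, right has 0 { }.

L S J A H X T R Q W N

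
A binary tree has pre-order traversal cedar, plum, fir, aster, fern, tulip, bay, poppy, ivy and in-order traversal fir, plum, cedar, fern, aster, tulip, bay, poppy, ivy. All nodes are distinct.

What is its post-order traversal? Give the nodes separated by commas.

fir, plum, fern, ivy, poppy, bay, tulip, aster, cedar

The first element of pre-order is the root; it splits in-order into left and right subtrees.
Root cedar: left subtree has 2 nodes {fir, plum}, right has 6 {fern, aster, tulip, bay, poppy, ivy}.
  Root plum: left subtree has 1 node {fir}, right has 0 { }.
  Root aster: left subtree has 1 node {fern}, right has 4 {tulip, bay, poppy, ivy}.
    Root tulip: left subtree has 0 nodes { }, right has 3 {bay, poppy, ivy}.
      Root bay: left subtree has 0 nodes { }, right has 2 {poppy, ivy}.
        Root poppy: left subtree has 0 nodes { }, right has 1 {ivy}.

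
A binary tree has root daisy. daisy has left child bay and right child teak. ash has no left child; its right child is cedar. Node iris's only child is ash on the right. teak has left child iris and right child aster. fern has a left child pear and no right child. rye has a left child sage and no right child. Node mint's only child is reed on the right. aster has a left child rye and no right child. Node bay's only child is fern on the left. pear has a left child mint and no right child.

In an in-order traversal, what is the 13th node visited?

In-order visits the left subtree, then the node, then the right subtree.
At daisy: go left to bay.
  At bay: go left to fern.
    At fern: go left to pear.
      At pear: go left to mint.
        At mint: no left child.
        Visit mint.
        At mint: go right to reed.
          reed is a leaf — visit reed.
      Visit pear.
      At pear: no right child.
    Visit fern.
    At fern: no right child.
  Visit bay.
  At bay: no right child.
Visit daisy.
At daisy: go right to teak.
  At teak: go left to iris.
    At iris: no left child.
    Visit iris.
    At iris: go right to ash.
      At ash: no left child.
      Visit ash.
      At ash: go right to cedar.
        cedar is a leaf — visit cedar.
  Visit teak.
  At teak: go right to aster.
    At aster: go left to rye.
      At rye: go left to sage.
        sage is a leaf — visit sage.
      Visit rye.
      At rye: no right child.
    Visit aster.
    At aster: no right child.
Full in-order sequence: mint, reed, pear, fern, bay, daisy, iris, ash, cedar, teak, sage, rye, aster.

aster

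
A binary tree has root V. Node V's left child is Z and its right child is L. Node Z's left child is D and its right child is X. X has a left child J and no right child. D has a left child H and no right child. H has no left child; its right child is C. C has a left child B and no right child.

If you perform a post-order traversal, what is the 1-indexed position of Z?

7

Post-order visits the left subtree, then the right subtree, then the node.
At V: go left to Z.
  At Z: go left to D.
    At D: go left to H.
      At H: no left child.
      At H: go right to C.
        At C: go left to B.
          B is a leaf — visit B.
        At C: no right child.
        Visit C.
      Visit H.
    At D: no right child.
    Visit D.
  At Z: go right to X.
    At X: go left to J.
      J is a leaf — visit J.
    At X: no right child.
    Visit X.
  Visit Z.
At V: go right to L.
  L is a leaf — visit L.
Visit V.
Full post-order sequence: B, C, H, D, J, X, Z, L, V.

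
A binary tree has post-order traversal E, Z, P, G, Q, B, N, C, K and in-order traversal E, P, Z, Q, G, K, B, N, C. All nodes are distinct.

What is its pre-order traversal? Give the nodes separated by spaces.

K Q P E Z G C N B

The last element of post-order is the root; it splits in-order into left and right subtrees.
Root K: left subtree has 5 nodes {E, P, Z, Q, G}, right has 3 {B, N, C}.
  Root Q: left subtree has 3 nodes {E, P, Z}, right has 1 {G}.
    Root P: left subtree has 1 node {E}, right has 1 {Z}.
  Root C: left subtree has 2 nodes {B, N}, right has 0 { }.
    Root N: left subtree has 1 node {B}, right has 0 { }.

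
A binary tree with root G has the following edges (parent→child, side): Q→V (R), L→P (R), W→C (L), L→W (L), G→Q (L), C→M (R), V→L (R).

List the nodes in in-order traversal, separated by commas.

In-order visits the left subtree, then the node, then the right subtree.
At G: go left to Q.
  At Q: no left child.
  Visit Q.
  At Q: go right to V.
    At V: no left child.
    Visit V.
    At V: go right to L.
      At L: go left to W.
        At W: go left to C.
          At C: no left child.
          Visit C.
          At C: go right to M.
            M is a leaf — visit M.
        Visit W.
        At W: no right child.
      Visit L.
      At L: go right to P.
        P is a leaf — visit P.
Visit G.
At G: no right child.

Q, V, C, M, W, L, P, G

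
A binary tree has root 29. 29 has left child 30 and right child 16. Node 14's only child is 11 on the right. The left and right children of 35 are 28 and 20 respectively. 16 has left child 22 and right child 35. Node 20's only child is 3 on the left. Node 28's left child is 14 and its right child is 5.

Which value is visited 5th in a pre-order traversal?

35

Pre-order visits the node, then its left subtree, then its right subtree.
Visit 29.
At 29: go left to 30.
  30 is a leaf — visit 30.
At 29: go right to 16.
  Visit 16.
  At 16: go left to 22.
    22 is a leaf — visit 22.
  At 16: go right to 35.
    Visit 35.
    At 35: go left to 28.
      Visit 28.
      At 28: go left to 14.
        Visit 14.
        At 14: no left child.
        At 14: go right to 11.
          11 is a leaf — visit 11.
      At 28: go right to 5.
        5 is a leaf — visit 5.
    At 35: go right to 20.
      Visit 20.
      At 20: go left to 3.
        3 is a leaf — visit 3.
      At 20: no right child.
Full pre-order sequence: 29, 30, 16, 22, 35, 28, 14, 11, 5, 20, 3.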